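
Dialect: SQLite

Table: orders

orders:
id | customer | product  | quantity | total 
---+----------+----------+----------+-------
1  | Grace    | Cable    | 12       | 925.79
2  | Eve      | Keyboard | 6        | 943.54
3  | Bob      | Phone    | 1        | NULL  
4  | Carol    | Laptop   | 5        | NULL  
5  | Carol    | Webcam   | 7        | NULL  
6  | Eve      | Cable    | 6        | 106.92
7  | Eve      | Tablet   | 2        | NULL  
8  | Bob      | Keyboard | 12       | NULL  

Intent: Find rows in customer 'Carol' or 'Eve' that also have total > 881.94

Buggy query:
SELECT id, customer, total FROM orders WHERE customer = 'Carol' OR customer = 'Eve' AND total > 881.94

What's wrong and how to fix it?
Bug: Without parentheses, AND is evaluated before OR, so the total filter only applies to the 'Eve' branch

Fix: Group the OR with parentheses (or use IN), then AND the threshold

Corrected query:
SELECT id, customer, total FROM orders WHERE (customer = 'Carol' OR customer = 'Eve') AND total > 881.94

Result:
id | customer | total 
---+----------+-------
2  | Eve      | 943.54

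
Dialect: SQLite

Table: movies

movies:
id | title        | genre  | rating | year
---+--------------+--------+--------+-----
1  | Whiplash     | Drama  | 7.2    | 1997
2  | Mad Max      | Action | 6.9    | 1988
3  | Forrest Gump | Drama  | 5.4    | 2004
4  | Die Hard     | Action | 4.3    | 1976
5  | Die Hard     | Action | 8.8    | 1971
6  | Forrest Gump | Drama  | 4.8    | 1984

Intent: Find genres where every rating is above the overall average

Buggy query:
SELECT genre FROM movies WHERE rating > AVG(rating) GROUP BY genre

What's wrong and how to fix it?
Bug: AVG() is an aggregate; it can't sit directly in WHERE

Fix: Use a subquery for AVG and a HAVING MIN(...) filter so the condition holds for every row in the group

Corrected query:
SELECT genre FROM movies GROUP BY genre HAVING MIN(rating) > (SELECT AVG(rating) FROM movies)

Result:
(no rows)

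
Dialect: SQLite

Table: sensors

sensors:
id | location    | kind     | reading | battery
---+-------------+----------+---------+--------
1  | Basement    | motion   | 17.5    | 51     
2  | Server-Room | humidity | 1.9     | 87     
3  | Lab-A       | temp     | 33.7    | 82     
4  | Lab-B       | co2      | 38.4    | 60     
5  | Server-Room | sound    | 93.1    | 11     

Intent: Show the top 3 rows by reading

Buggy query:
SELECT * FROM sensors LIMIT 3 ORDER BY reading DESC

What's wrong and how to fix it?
Bug: ORDER BY cannot follow LIMIT; LIMIT is the final clause

Fix: Swap the clauses: ORDER BY first, then LIMIT

Corrected query:
SELECT * FROM sensors ORDER BY reading DESC LIMIT 3

Result:
id | location    | kind  | reading | battery
---+-------------+-------+---------+--------
5  | Server-Room | sound | 93.1    | 11     
4  | Lab-B       | co2   | 38.4    | 60     
3  | Lab-A       | temp  | 33.7    | 82     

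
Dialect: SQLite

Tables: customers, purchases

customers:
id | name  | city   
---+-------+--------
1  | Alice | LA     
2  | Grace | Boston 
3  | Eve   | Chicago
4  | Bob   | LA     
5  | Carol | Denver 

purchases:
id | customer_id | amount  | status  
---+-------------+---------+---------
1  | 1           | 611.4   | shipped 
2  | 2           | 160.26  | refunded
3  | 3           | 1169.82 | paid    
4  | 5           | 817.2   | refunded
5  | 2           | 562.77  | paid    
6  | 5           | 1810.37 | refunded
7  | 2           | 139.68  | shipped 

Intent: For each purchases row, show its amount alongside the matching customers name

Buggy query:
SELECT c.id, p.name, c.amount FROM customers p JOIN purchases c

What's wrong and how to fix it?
Bug: JOIN with no ON clause produces a cartesian product; every purchases row pairs with every customers row

Fix: Specify the join condition linking the foreign key to the parent id

Corrected query:
SELECT c.id, p.name, c.amount FROM customers p JOIN purchases c ON c.customer_id = p.id

Result:
id | name  | amount 
---+-------+--------
1  | Alice | 611.4  
2  | Grace | 160.26 
3  | Eve   | 1169.82
4  | Carol | 817.2  
5  | Grace | 562.77 
6  | Carol | 1810.37
7  | Grace | 139.68 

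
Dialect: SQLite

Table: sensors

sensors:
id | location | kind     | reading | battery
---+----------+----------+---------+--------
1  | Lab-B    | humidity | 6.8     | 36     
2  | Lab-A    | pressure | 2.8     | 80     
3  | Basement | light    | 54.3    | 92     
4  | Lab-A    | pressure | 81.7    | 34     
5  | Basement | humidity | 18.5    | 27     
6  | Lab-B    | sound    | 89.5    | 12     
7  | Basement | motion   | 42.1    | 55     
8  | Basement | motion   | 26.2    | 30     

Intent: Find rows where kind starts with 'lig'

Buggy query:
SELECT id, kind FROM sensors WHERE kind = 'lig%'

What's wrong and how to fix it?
Bug: '=' compares the literal string including the % character; pattern matching needs LIKE

Fix: Use LIKE for wildcard pattern matching

Corrected query:
SELECT id, kind FROM sensors WHERE kind LIKE 'lig%'

Result:
id | kind 
---+------
3  | light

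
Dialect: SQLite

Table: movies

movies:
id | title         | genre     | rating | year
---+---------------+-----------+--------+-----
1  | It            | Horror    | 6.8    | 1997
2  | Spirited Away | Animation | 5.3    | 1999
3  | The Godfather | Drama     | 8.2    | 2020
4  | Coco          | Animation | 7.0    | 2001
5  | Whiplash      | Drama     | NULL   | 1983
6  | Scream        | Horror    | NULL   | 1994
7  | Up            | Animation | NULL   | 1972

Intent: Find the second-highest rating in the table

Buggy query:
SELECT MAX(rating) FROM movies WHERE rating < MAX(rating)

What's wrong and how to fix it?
Bug: The inner MAX is an aggregate inside WHERE, which is not allowed

Fix: Put the inner MAX in a scalar subquery

Corrected query:
SELECT MAX(rating) FROM movies WHERE rating < (SELECT MAX(rating) FROM movies)

Result:
MAX(rating)
-----------
7          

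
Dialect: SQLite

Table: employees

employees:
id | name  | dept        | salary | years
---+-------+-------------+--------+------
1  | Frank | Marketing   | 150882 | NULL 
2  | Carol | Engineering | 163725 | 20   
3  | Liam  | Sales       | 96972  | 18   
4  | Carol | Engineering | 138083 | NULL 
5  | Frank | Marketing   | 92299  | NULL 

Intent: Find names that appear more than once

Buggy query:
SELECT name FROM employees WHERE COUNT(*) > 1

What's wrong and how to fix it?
Bug: WHERE can't reference COUNT(*); aggregates are computed after WHERE

Fix: Group first, then use HAVING for the count condition

Corrected query:
SELECT name FROM employees GROUP BY name HAVING COUNT(*) > 1

Result:
name 
-----
Carol
Frank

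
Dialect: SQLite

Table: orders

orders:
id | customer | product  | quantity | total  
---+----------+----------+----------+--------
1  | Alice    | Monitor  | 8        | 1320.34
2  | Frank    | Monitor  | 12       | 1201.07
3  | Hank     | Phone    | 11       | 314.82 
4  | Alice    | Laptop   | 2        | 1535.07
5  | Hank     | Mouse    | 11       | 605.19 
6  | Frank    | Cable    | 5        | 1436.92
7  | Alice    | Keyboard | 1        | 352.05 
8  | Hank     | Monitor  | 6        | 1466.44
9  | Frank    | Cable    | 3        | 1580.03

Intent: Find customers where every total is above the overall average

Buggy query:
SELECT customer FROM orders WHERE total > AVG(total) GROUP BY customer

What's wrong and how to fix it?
Bug: WHERE evaluates per row before aggregation, so AVG() is unavailable

Fix: Use a subquery for AVG and a HAVING MIN(...) filter so the condition holds for every row in the group

Corrected query:
SELECT customer FROM orders GROUP BY customer HAVING MIN(total) > (SELECT AVG(total) FROM orders)

Result:
customer
--------
Frank   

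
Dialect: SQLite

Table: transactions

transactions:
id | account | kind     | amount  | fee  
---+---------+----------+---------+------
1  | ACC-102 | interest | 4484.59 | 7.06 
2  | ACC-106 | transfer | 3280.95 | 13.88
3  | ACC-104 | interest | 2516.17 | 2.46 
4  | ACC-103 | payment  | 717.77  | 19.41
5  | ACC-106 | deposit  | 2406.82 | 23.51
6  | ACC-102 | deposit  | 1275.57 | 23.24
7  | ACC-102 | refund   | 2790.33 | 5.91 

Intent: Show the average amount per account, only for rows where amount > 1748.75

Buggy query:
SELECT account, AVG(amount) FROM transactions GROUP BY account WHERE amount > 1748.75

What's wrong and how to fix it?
Bug: WHERE cannot follow GROUP BY

Fix: Place WHERE between FROM and GROUP BY

Corrected query:
SELECT account, AVG(amount) FROM transactions WHERE amount > 1748.75 GROUP BY account

Result:
account | AVG(amount)
--------+------------
ACC-102 | 3637.46    
ACC-104 | 2516.17    
ACC-106 | 2843.885   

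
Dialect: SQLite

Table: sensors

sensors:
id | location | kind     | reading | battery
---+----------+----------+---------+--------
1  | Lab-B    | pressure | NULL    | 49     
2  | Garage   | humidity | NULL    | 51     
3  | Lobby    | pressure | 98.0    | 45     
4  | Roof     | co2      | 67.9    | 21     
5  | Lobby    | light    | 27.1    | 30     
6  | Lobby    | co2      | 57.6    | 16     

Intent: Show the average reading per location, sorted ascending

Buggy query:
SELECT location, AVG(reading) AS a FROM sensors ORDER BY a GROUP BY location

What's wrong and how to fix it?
Bug: GROUP BY must precede ORDER BY

Fix: Reorder: SELECT … FROM … GROUP BY … ORDER BY …

Corrected query:
SELECT location, AVG(reading) AS a FROM sensors GROUP BY location ORDER BY a

Result:
location | a   
---------+-----
Garage   | NULL
Lab-B    | NULL
Lobby    | 60.9
Roof     | 67.9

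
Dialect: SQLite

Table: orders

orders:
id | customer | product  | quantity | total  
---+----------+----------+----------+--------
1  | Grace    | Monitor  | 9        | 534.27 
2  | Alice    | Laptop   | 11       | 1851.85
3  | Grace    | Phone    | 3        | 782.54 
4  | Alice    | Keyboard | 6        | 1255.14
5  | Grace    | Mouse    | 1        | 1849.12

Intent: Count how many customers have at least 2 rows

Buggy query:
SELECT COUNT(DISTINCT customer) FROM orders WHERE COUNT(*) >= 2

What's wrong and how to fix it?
Bug: COUNT(*) cannot appear in WHERE; the per-group count doesn't exist yet

Fix: Group first with HAVING COUNT(*) >= 2, then COUNT the resulting groups

Corrected query:
SELECT COUNT(*) FROM (SELECT customer FROM orders GROUP BY customer HAVING COUNT(*) >= 2)

Result:
COUNT(*)
--------
2       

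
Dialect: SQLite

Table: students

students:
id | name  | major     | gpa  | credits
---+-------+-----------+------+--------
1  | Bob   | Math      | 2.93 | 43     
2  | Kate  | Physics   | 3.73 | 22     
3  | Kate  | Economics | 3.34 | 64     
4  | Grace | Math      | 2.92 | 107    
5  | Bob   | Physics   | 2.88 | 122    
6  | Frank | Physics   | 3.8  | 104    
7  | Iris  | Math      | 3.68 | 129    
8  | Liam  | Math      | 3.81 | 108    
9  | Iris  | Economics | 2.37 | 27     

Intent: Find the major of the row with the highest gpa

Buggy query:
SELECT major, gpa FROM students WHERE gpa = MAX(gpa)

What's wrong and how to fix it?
Bug: MAX(gpa) is an aggregate and cannot be used directly in WHERE

Fix: Use a subquery: WHERE gpa = (SELECT MAX(gpa) FROM students)

Corrected query:
SELECT major, gpa FROM students WHERE gpa = (SELECT MAX(gpa) FROM students)

Result:
major | gpa 
------+-----
Math  | 3.81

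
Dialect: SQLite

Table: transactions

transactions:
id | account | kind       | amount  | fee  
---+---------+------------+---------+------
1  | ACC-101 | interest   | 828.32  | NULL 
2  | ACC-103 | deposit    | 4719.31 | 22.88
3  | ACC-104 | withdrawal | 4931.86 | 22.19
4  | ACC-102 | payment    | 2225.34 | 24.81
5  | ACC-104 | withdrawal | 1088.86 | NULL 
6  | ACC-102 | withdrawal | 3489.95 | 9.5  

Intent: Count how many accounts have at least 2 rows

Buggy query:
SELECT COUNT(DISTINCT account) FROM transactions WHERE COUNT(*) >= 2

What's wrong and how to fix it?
Bug: COUNT(*) cannot appear in WHERE; the per-group count doesn't exist yet

Fix: Use a subquery that GROUPs and filters with HAVING, then count its rows

Corrected query:
SELECT COUNT(*) FROM (SELECT account FROM transactions GROUP BY account HAVING COUNT(*) >= 2)

Result:
COUNT(*)
--------
2       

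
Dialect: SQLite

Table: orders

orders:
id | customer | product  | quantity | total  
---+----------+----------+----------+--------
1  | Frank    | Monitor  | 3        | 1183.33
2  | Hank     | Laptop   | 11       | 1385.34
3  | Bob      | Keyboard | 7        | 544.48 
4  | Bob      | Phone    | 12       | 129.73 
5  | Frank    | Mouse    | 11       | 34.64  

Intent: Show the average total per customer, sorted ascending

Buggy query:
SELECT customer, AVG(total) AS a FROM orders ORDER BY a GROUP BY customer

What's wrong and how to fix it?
Bug: ORDER BY appears before GROUP BY; SQL clause order requires GROUP BY first

Fix: Reorder: SELECT … FROM … GROUP BY … ORDER BY …

Corrected query:
SELECT customer, AVG(total) AS a FROM orders GROUP BY customer ORDER BY a

Result:
customer | a      
---------+--------
Bob      | 337.105
Frank    | 608.985
Hank     | 1385.34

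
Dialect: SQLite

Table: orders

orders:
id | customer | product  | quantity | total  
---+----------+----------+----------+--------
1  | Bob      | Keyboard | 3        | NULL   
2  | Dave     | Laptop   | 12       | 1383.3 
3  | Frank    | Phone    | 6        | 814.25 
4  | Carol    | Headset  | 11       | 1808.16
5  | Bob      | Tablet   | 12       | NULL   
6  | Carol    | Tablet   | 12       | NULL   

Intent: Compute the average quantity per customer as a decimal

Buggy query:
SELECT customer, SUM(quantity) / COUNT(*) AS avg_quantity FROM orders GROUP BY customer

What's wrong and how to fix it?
Bug: Both operands are integers, so '/' performs integer division and truncates

Fix: Cast one side to REAL so the division keeps the fractional part

Corrected query:
SELECT customer, SUM(quantity) * 1.0 / COUNT(*) AS avg_quantity FROM orders GROUP BY customer

Result:
customer | avg_quantity
---------+-------------
Bob      | 7.5         
Carol    | 11.5        
Dave     | 12          
Frank    | 6           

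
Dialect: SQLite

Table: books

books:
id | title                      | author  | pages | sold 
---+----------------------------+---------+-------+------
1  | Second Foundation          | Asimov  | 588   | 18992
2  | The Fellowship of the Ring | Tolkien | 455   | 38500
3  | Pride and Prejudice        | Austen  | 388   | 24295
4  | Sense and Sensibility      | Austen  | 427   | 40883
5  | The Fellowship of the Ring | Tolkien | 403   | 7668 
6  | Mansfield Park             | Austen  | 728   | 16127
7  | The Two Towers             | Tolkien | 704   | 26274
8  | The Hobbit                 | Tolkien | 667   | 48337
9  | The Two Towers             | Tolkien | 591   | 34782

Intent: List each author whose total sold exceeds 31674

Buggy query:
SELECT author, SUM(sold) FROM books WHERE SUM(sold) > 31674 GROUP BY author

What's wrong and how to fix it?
Bug: Aggregate functions cannot appear in a WHERE clause

Fix: Move the aggregate condition to a HAVING clause

Corrected query:
SELECT author, SUM(sold) FROM books GROUP BY author HAVING SUM(sold) > 31674

Result:
author  | SUM(sold)
--------+----------
Austen  | 81305    
Tolkien | 155561   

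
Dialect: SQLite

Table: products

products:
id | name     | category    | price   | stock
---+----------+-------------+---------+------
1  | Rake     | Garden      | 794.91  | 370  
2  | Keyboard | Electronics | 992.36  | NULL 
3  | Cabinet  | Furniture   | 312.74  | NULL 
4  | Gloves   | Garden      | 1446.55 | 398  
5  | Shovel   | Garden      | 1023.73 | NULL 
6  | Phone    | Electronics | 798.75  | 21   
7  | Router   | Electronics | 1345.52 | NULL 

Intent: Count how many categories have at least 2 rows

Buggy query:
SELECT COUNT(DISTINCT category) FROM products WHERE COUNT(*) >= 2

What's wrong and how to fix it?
Bug: COUNT(*) cannot appear in WHERE; the per-group count doesn't exist yet

Fix: Group first with HAVING COUNT(*) >= 2, then COUNT the resulting groups

Corrected query:
SELECT COUNT(*) FROM (SELECT category FROM products GROUP BY category HAVING COUNT(*) >= 2)

Result:
COUNT(*)
--------
2       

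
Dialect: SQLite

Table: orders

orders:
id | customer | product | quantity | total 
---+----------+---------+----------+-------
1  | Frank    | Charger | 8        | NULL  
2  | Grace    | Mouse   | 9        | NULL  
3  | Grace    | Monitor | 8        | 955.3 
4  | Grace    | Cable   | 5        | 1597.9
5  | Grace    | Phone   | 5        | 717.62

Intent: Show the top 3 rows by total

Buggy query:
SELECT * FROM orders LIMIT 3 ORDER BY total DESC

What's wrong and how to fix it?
Bug: LIMIT must come after ORDER BY

Fix: Swap the clauses: ORDER BY first, then LIMIT

Corrected query:
SELECT * FROM orders ORDER BY total DESC LIMIT 3

Result:
id | customer | product | quantity | total 
---+----------+---------+----------+-------
4  | Grace    | Cable   | 5        | 1597.9
3  | Grace    | Monitor | 8        | 955.3 
5  | Grace    | Phone   | 5        | 717.62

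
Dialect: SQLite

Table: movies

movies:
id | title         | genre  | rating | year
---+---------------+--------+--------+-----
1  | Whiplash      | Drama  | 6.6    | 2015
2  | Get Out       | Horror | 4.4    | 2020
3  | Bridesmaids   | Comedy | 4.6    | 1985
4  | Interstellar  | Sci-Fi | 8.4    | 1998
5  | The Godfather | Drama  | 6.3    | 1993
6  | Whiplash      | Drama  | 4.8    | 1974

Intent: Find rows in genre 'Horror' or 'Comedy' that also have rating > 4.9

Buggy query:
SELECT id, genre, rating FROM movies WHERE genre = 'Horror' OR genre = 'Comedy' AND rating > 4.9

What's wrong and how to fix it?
Bug: AND binds tighter than OR, so this parses as genre = 'Horror' OR (genre = 'Comedy' AND rating > 4.9)

Fix: Add parentheses around the OR so the AND applies to both alternatives

Corrected query:
SELECT id, genre, rating FROM movies WHERE (genre = 'Horror' OR genre = 'Comedy') AND rating > 4.9

Result:
(no rows)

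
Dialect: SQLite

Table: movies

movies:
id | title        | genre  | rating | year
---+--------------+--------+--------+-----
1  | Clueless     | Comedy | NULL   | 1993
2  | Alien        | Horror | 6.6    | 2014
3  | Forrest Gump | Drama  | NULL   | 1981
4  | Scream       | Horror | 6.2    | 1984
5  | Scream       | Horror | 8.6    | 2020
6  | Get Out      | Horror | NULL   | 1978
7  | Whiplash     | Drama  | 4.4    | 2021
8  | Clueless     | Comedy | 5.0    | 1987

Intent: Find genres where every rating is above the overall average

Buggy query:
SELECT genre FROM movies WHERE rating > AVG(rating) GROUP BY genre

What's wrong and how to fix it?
Bug: AVG() is an aggregate; it can't sit directly in WHERE

Fix: Use a subquery for AVG and a HAVING MIN(...) filter so the condition holds for every row in the group

Corrected query:
SELECT genre FROM movies GROUP BY genre HAVING MIN(rating) > (SELECT AVG(rating) FROM movies)

Result:
genre 
------
Horror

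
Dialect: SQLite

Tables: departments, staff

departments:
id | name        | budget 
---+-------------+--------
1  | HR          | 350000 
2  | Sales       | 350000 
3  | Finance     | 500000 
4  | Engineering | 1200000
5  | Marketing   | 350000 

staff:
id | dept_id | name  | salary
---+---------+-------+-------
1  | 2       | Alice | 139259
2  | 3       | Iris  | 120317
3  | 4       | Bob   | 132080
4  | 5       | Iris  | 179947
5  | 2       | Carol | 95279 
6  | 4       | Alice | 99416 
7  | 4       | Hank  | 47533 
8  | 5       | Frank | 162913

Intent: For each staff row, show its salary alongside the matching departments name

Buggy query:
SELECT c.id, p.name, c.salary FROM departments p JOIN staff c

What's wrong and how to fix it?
Bug: JOIN with no ON clause produces a cartesian product; every staff row pairs with every departments row

Fix: Specify the join condition linking the foreign key to the parent id

Corrected query:
SELECT c.id, p.name, c.salary FROM departments p JOIN staff c ON c.dept_id = p.id

Result:
id | name        | salary
---+-------------+-------
1  | Sales       | 139259
2  | Finance     | 120317
3  | Engineering | 132080
4  | Marketing   | 179947
5  | Sales       | 95279 
6  | Engineering | 99416 
7  | Engineering | 47533 
8  | Marketing   | 162913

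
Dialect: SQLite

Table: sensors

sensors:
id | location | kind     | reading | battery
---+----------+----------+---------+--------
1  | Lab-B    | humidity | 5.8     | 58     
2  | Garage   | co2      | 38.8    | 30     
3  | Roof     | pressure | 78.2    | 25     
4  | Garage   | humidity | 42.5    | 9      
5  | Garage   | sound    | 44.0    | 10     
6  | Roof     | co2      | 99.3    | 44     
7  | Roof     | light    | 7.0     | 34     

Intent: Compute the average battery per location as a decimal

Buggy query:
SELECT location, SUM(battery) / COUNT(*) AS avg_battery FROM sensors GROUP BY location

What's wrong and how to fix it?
Bug: SUM(battery) and COUNT(*) are both integers; the division truncates the fractional part

Fix: Multiply by 1.0 (or CAST to REAL) to force floating-point division

Corrected query:
SELECT location, SUM(battery) * 1.0 / COUNT(*) AS avg_battery FROM sensors GROUP BY location

Result:
location | avg_battery
---------+------------
Garage   | 16.333333  
Lab-B    | 58         
Roof     | 34.333333  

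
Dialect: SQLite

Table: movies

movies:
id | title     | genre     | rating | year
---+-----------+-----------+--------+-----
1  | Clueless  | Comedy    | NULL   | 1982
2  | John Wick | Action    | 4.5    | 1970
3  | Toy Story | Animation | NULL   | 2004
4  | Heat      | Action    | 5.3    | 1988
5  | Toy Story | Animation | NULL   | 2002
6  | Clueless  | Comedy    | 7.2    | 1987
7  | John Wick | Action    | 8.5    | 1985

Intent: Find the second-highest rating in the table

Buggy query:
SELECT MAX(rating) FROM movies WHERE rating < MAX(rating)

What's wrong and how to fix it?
Bug: The inner MAX is an aggregate inside WHERE, which is not allowed

Fix: Put the inner MAX in a scalar subquery

Corrected query:
SELECT MAX(rating) FROM movies WHERE rating < (SELECT MAX(rating) FROM movies)

Result:
MAX(rating)
-----------
7.2        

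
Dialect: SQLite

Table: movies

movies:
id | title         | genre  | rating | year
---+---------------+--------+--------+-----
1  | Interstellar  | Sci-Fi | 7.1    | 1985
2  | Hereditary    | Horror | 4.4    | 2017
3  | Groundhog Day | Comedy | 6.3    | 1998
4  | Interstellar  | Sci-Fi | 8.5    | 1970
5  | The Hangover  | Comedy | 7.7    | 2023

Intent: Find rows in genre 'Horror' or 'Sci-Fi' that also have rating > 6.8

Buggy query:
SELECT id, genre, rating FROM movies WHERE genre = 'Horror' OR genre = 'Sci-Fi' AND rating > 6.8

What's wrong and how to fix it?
Bug: AND binds tighter than OR, so this parses as genre = 'Horror' OR (genre = 'Sci-Fi' AND rating > 6.8)

Fix: Add parentheses around the OR so the AND applies to both alternatives

Corrected query:
SELECT id, genre, rating FROM movies WHERE (genre = 'Horror' OR genre = 'Sci-Fi') AND rating > 6.8

Result:
id | genre  | rating
---+--------+-------
1  | Sci-Fi | 7.1   
4  | Sci-Fi | 8.5   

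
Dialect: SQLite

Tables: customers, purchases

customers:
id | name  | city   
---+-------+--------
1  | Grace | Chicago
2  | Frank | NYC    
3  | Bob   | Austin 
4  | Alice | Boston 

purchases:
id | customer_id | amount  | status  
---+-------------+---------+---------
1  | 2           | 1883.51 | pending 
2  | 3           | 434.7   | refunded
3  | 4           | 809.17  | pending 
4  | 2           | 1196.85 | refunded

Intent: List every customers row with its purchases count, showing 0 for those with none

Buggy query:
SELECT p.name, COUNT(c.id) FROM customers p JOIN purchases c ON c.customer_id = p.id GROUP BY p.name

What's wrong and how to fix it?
Bug: INNER JOIN drops customers rows that have no matching purchases rows

Fix: Switch to LEFT JOIN to retain unmatched parent rows

Corrected query:
SELECT p.name, COUNT(c.id) FROM customers p LEFT JOIN purchases c ON c.customer_id = p.id GROUP BY p.name

Result:
name  | COUNT(c.id)
------+------------
Alice | 1          
Bob   | 1          
Frank | 2          
Grace | 0          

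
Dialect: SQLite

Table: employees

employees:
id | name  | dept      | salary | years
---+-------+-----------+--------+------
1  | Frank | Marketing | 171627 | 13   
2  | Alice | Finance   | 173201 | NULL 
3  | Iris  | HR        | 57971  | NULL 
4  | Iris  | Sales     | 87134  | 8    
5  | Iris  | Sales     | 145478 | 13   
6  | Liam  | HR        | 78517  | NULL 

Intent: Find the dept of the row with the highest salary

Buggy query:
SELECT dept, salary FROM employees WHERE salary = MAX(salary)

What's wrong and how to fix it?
Bug: WHERE is evaluated per row; an aggregate over the whole table isn't defined there

Fix: Use a subquery: WHERE salary = (SELECT MAX(salary) FROM employees)

Corrected query:
SELECT dept, salary FROM employees WHERE salary = (SELECT MAX(salary) FROM employees)

Result:
dept    | salary
--------+-------
Finance | 173201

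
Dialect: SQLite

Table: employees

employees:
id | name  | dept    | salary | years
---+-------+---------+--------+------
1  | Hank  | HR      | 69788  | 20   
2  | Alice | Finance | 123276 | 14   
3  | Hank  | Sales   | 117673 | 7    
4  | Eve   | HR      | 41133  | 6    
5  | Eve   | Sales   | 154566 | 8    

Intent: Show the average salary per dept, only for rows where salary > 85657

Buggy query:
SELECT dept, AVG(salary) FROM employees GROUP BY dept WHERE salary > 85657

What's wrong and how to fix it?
Bug: Row-level WHERE must come before GROUP BY in the clause order

Fix: Place WHERE between FROM and GROUP BY

Corrected query:
SELECT dept, AVG(salary) FROM employees WHERE salary > 85657 GROUP BY dept

Result:
dept    | AVG(salary)
--------+------------
Finance | 123276     
Sales   | 136119.5   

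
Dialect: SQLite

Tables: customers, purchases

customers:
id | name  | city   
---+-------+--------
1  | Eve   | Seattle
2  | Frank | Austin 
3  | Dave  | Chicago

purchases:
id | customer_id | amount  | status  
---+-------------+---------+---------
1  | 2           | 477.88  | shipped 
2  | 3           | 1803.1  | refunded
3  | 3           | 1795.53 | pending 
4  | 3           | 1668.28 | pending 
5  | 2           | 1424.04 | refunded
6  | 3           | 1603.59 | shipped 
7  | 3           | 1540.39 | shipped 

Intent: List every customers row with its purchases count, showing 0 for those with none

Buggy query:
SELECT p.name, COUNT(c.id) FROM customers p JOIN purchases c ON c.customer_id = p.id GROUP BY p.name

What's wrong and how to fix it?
Bug: An inner join excludes parents with zero children

Fix: Use LEFT JOIN so parents without children still appear (COUNT(c.id) gives 0)

Corrected query:
SELECT p.name, COUNT(c.id) FROM customers p LEFT JOIN purchases c ON c.customer_id = p.id GROUP BY p.name

Result:
name  | COUNT(c.id)
------+------------
Dave  | 5          
Eve   | 0          
Frank | 2          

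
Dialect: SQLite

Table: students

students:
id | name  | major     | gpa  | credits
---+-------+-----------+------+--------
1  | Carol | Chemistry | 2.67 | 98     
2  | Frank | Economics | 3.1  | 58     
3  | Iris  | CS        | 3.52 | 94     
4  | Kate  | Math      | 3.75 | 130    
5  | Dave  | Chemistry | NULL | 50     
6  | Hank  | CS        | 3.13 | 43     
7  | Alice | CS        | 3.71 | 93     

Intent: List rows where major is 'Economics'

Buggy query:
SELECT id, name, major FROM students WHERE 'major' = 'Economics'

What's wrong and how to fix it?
Bug: Single quotes denote string literals in SQL; the column name is being compared as a constant string

Fix: Reference the column as major without single quotes

Corrected query:
SELECT id, name, major FROM students WHERE major = 'Economics'

Result:
id | name  | major    
---+-------+----------
2  | Frank | Economics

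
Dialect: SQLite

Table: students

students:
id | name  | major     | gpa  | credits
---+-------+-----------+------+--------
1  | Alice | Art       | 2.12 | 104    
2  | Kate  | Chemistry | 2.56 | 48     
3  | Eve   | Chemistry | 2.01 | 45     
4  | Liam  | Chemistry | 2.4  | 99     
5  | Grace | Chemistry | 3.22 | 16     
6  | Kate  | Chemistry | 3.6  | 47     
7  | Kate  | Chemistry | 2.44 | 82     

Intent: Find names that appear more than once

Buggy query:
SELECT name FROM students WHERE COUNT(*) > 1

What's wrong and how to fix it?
Bug: WHERE can't reference COUNT(*); aggregates are computed after WHERE

Fix: Group first, then use HAVING for the count condition

Corrected query:
SELECT name FROM students GROUP BY name HAVING COUNT(*) > 1

Result:
name
----
Kate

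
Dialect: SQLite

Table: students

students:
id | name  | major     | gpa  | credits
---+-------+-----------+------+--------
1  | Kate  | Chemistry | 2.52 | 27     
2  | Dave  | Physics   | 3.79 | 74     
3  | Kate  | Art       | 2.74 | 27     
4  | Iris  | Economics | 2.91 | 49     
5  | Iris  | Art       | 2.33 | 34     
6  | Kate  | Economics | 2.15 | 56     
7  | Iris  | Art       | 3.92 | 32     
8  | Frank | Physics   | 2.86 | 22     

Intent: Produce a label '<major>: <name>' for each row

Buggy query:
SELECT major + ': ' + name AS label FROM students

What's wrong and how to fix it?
Bug: '+' is numeric addition; on text columns SQLite converts them to 0 instead of concatenating

Fix: Replace + with || to concatenate text

Corrected query:
SELECT major || ': ' || name AS label FROM students

Result:
label          
---------------
Chemistry: Kate
Physics: Dave  
Art: Kate      
Economics: Iris
Art: Iris      
Economics: Kate
Art: Iris      
Physics: Frank 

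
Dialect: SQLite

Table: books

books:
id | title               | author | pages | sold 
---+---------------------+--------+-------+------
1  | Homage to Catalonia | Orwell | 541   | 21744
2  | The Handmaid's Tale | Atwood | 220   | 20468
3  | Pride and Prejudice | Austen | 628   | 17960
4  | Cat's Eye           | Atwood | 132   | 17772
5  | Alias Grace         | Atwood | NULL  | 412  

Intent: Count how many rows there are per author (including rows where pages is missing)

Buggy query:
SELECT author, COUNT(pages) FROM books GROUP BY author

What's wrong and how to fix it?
Bug: COUNT(column) counts non-NULL values only; rows with NULL pages aren't counted

Fix: Replace COUNT(pages) with COUNT(*)

Corrected query:
SELECT author, COUNT(*) FROM books GROUP BY author

Result:
author | COUNT(*)
-------+---------
Atwood | 3       
Austen | 1       
Orwell | 1       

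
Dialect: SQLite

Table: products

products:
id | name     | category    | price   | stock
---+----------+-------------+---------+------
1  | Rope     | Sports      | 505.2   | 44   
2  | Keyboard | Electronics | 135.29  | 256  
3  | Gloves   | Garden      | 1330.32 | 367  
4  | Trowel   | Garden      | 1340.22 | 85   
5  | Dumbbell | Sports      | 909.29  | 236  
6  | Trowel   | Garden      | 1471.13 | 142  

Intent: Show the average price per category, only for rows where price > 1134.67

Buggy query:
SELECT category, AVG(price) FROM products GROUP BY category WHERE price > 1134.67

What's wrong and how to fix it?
Bug: WHERE cannot follow GROUP BY

Fix: Move the WHERE clause before GROUP BY

Corrected query:
SELECT category, AVG(price) FROM products WHERE price > 1134.67 GROUP BY category

Result:
category | AVG(price) 
---------+------------
Garden   | 1380.556667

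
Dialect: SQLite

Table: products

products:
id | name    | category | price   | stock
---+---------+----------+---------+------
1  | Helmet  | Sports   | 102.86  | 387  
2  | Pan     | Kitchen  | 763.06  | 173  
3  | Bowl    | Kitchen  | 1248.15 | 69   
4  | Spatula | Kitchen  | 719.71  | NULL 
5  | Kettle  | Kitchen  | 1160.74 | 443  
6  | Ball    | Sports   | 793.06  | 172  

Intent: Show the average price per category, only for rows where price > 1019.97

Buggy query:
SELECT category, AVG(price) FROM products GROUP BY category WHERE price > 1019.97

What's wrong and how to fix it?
Bug: WHERE cannot follow GROUP BY

Fix: Move the WHERE clause before GROUP BY

Corrected query:
SELECT category, AVG(price) FROM products WHERE price > 1019.97 GROUP BY category

Result:
category | AVG(price)
---------+-----------
Kitchen  | 1204.445  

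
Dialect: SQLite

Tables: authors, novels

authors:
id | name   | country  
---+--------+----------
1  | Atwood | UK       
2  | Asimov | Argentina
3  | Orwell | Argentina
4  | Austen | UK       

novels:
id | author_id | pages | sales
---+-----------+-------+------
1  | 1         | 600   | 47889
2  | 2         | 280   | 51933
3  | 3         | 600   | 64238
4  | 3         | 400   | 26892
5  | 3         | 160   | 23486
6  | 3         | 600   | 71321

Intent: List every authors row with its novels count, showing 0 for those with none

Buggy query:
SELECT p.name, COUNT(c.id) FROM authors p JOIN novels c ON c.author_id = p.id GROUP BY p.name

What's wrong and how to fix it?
Bug: An inner join excludes parents with zero children

Fix: Switch to LEFT JOIN to retain unmatched parent rows

Corrected query:
SELECT p.name, COUNT(c.id) FROM authors p LEFT JOIN novels c ON c.author_id = p.id GROUP BY p.name

Result:
name   | COUNT(c.id)
-------+------------
Asimov | 1          
Atwood | 1          
Austen | 0          
Orwell | 4          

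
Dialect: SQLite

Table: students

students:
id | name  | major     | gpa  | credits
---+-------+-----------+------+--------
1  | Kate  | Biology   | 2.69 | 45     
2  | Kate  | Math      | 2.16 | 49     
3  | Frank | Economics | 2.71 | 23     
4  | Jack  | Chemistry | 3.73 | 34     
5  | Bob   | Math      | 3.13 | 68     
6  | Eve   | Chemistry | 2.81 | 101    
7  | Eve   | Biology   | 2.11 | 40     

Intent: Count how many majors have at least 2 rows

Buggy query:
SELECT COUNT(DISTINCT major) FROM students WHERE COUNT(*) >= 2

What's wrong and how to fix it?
Bug: COUNT(*) cannot appear in WHERE; the per-group count doesn't exist yet

Fix: Group first with HAVING COUNT(*) >= 2, then COUNT the resulting groups

Corrected query:
SELECT COUNT(*) FROM (SELECT major FROM students GROUP BY major HAVING COUNT(*) >= 2)

Result:
COUNT(*)
--------
3       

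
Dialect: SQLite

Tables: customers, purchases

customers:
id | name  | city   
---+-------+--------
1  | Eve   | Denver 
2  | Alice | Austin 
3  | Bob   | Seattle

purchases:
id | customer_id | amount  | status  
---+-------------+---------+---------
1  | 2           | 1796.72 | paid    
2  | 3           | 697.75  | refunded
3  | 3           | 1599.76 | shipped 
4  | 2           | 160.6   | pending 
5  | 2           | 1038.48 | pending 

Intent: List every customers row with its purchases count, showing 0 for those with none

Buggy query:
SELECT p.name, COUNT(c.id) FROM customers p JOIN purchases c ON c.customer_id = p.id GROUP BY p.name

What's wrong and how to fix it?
Bug: INNER JOIN drops customers rows that have no matching purchases rows

Fix: Switch to LEFT JOIN to retain unmatched parent rows

Corrected query:
SELECT p.name, COUNT(c.id) FROM customers p LEFT JOIN purchases c ON c.customer_id = p.id GROUP BY p.name

Result:
name  | COUNT(c.id)
------+------------
Alice | 3          
Bob   | 2          
Eve   | 0          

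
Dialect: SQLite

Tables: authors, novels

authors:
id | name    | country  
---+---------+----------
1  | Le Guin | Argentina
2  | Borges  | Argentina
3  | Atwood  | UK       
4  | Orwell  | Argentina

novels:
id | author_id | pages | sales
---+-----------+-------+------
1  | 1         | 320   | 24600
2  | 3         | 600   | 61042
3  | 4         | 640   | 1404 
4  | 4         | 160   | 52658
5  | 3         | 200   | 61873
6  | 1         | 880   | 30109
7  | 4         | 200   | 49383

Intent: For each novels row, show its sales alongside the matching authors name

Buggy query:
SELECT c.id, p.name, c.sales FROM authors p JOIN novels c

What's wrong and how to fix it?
Bug: JOIN with no ON clause produces a cartesian product; every novels row pairs with every authors row

Fix: Add ON c.author_id = p.id to the JOIN

Corrected query:
SELECT c.id, p.name, c.sales FROM authors p JOIN novels c ON c.author_id = p.id

Result:
id | name    | sales
---+---------+------
1  | Le Guin | 24600
2  | Atwood  | 61042
3  | Orwell  | 1404 
4  | Orwell  | 52658
5  | Atwood  | 61873
6  | Le Guin | 30109
7  | Orwell  | 49383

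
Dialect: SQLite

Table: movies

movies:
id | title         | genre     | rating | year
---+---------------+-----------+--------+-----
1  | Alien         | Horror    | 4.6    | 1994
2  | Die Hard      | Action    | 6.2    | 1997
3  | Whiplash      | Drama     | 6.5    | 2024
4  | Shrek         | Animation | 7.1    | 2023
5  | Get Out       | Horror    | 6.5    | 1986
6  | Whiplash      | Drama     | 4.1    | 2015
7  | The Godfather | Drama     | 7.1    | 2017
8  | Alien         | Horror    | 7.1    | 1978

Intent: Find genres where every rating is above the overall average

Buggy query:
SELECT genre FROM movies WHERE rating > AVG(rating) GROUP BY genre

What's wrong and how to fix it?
Bug: AVG() is an aggregate; it can't sit directly in WHERE

Fix: Compute the overall average in a scalar subquery and compare each group's MIN against it in HAVING

Corrected query:
SELECT genre FROM movies GROUP BY genre HAVING MIN(rating) > (SELECT AVG(rating) FROM movies)

Result:
genre    
---------
Action   
Animation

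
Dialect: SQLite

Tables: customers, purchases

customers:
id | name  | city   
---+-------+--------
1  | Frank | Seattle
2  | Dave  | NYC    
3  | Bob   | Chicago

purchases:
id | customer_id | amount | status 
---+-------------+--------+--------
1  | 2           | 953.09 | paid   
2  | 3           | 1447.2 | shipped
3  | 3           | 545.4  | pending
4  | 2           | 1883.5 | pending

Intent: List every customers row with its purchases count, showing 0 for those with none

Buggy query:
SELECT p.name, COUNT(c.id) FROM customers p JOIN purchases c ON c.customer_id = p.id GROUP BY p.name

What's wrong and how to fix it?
Bug: An inner join excludes parents with zero children

Fix: Switch to LEFT JOIN to retain unmatched parent rows

Corrected query:
SELECT p.name, COUNT(c.id) FROM customers p LEFT JOIN purchases c ON c.customer_id = p.id GROUP BY p.name

Result:
name  | COUNT(c.id)
------+------------
Bob   | 2          
Dave  | 2          
Frank | 0          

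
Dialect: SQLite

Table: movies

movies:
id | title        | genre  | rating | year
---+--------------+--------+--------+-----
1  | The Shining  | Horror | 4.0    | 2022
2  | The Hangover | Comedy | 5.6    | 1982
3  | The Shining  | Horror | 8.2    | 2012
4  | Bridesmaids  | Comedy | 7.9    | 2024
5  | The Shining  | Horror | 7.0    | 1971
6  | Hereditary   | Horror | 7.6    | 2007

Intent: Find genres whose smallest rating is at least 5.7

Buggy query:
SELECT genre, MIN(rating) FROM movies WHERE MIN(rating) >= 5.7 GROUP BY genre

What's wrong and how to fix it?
Bug: Aggregates like MIN are computed per group after WHERE runs

Fix: Replace WHERE with HAVING after the GROUP BY

Corrected query:
SELECT genre, MIN(rating) FROM movies GROUP BY genre HAVING MIN(rating) >= 5.7

Result:
(no rows)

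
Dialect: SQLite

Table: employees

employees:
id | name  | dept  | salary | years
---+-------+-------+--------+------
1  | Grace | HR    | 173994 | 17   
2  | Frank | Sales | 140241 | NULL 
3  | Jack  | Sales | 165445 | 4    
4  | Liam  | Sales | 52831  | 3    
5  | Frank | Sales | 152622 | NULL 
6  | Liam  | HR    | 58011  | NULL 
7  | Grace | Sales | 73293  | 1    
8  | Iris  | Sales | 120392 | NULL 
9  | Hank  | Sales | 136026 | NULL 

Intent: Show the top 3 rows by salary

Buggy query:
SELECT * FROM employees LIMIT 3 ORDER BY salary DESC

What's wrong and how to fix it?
Bug: LIMIT must come after ORDER BY

Fix: Sort with ORDER BY, then apply LIMIT

Corrected query:
SELECT * FROM employees ORDER BY salary DESC LIMIT 3

Result:
id | name  | dept  | salary | years
---+-------+-------+--------+------
1  | Grace | HR    | 173994 | 17   
3  | Jack  | Sales | 165445 | 4    
5  | Frank | Sales | 152622 | NULL 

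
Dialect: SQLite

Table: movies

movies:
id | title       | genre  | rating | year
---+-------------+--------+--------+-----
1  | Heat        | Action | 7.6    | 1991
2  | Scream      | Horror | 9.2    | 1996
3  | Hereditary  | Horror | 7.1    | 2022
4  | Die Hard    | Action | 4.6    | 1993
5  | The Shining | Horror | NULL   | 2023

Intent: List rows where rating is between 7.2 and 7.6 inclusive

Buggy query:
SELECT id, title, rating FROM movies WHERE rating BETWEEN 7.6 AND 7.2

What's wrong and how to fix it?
Bug: The bounds are reversed; BETWEEN a AND b requires a <= b to match anything

Fix: Write BETWEEN 7.2 AND 7.6

Corrected query:
SELECT id, title, rating FROM movies WHERE rating BETWEEN 7.2 AND 7.6

Result:
id | title | rating
---+-------+-------
1  | Heat  | 7.6   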